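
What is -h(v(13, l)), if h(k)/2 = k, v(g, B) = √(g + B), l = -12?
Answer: -2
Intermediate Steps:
v(g, B) = √(B + g)
h(k) = 2*k
-h(v(13, l)) = -2*√(-12 + 13) = -2*√1 = -2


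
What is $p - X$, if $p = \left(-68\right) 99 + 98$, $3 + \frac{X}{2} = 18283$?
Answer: $-43194$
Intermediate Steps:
$X = 36560$ ($X = -6 + 2 \cdot 18283 = -6 + 36566 = 36560$)
$p = -6634$ ($p = -6732 + 98 = -6634$)
$p - X = -6634 - 36560 = -43194$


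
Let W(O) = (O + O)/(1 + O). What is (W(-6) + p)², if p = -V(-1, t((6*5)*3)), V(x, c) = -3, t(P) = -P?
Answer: 729/25 ≈ 29.160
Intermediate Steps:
W(O) = 2*O/(1 + O) (W(O) = (2*O)/(1 + O) = 2*O/(1 + O))
p = 3 (p = -1*(-3) = 3)
(W(-6) + p)² = (2*(-6)/(1 - 6) + 3)² = (2*(-6)/(-5) + 3)² = (2*(-6)*(-⅕) + 3)² = (12/5 + 3)² = (27/5)² = 729/25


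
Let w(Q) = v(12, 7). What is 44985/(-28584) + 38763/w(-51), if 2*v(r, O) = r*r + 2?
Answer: 5044373/9528 ≈ 529.43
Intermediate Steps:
v(r, O) = 1 + r**2/2 (v(r, O) = (r*r + 2)/2 = (r**2 + 2)/2 = (2 + r**2)/2 = 1 + r**2/2)
w(Q) = 73 (w(Q) = 1 + (1/2)*12**2 = 1 + (1/2)*144 = 1 + 72 = 73)
44985/(-28584) + 38763/w(-51) = 44985/(-28584) + 38763/73 = 44985*(-1/28584) + 38763*(1/73) = -14995/9528 + 531 = 5044373/9528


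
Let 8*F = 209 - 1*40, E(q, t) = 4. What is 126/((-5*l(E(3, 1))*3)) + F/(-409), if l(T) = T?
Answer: -35201/16360 ≈ -2.1516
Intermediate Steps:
F = 169/8 (F = (209 - 1*40)/8 = (209 - 40)/8 = (⅛)*169 = 169/8 ≈ 21.125)
126/((-5*l(E(3, 1))*3)) + F/(-409) = 126/((-5*4*3)) + (169/8)/(-409) = 126/((-20*3)) + (169/8)*(-1/409) = 126/(-60) - 169/3272 = 126*(-1/60) - 169/3272 = -21/10 - 169/3272 = -35201/16360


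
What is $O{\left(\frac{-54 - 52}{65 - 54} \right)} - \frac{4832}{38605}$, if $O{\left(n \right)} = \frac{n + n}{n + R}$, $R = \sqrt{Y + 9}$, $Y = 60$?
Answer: $\frac{853581576}{111452635} + \frac{2332 \sqrt{69}}{2887} \approx 14.368$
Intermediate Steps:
$R = \sqrt{69}$ ($R = \sqrt{60 + 9} = \sqrt{69} \approx 8.3066$)
$O{\left(n \right)} = \frac{2 n}{n + \sqrt{69}}$ ($O{\left(n \right)} = \frac{n + n}{n + \sqrt{69}} = \frac{2 n}{n + \sqrt{69}}$)
$O{\left(\frac{-54 - 52}{65 - 54} \right)} - \frac{4832}{38605} = \frac{2 \frac{-54 - 52}{65 - 54}}{\frac{-54 - 52}{65 - 54} + \sqrt{69}} - \frac{4832}{38605} = \frac{2 \left(- \frac{106}{11}\right)}{- \frac{106}{11} + \sqrt{69}} - 4832 \cdot \frac{1}{38605} = \frac{2 \left(\left(-106\right) \frac{1}{11}\right)}{\left(-106\right) \frac{1}{11} + \sqrt{69}} - \frac{4832}{38605} = 2 \left(- \frac{106}{11}\right) \frac{1}{- \frac{106}{11} + \sqrt{69}} - \frac{4832}{38605} = - \frac{212}{11 \left(- \frac{106}{11} + \sqrt{69}\right)} - \frac{4832}{38605} = - \frac{4832}{38605} - \frac{212}{11 \left(- \frac{106}{11} + \sqrt{69}\right)}$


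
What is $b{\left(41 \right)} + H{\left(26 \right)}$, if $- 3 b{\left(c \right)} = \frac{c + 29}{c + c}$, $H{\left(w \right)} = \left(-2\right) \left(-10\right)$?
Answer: $\frac{2425}{123} \approx 19.715$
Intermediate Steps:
$H{\left(w \right)} = 20$
$b{\left(c \right)} = - \frac{29 + c}{6 c}$ ($b{\left(c \right)} = - \frac{\left(c + 29\right) \frac{1}{c + c}}{3} = - \frac{\left(29 + c\right) \frac{1}{2 c}}{3} = - \frac{\frac{1}{2} \frac{1}{c} \left(29 + c\right)}{3} = - \frac{29 + c}{6 c}$)
$b{\left(41 \right)} + H{\left(26 \right)} = \frac{-29 - 41}{6 \cdot 41} + 20 = \frac{1}{6} \cdot \frac{1}{41} \left(-29 - 41\right) + 20 = \frac{1}{6} \cdot \frac{1}{41} \left(-70\right) + 20 = - \frac{35}{123} + 20 = \frac{2425}{123}$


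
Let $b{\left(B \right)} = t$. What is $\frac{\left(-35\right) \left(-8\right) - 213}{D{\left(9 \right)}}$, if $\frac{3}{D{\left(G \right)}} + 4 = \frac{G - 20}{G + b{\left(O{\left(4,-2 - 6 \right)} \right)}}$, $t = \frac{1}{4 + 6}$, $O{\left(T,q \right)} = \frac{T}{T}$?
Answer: $- \frac{10586}{91} \approx -116.33$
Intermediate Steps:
$O{\left(T,q \right)} = 1$
$t = \frac{1}{10} \approx 0.1$
$b{\left(B \right)} = \frac{1}{10}$
$D{\left(G \right)} = \frac{3}{-4 + \frac{-20 + G}{\frac{1}{10} + G}}$ ($D{\left(G \right)} = \frac{3}{-4 + \frac{G - 20}{G + \frac{1}{10}}} = \frac{3}{-4 + \frac{-20 + G}{\frac{1}{10} + G}}$)
$\frac{\left(-35\right) \left(-8\right) - 213}{D{\left(9 \right)}} = \frac{\left(-35\right) \left(-8\right) - 213}{\frac{1}{2} \frac{1}{34 + 5 \cdot 9} \left(-1 - 90\right)} = \frac{280 - 213}{\frac{1}{2} \frac{1}{34 + 45} \left(-1 - 90\right)} = \frac{67}{\frac{1}{2} \cdot \frac{1}{79} \left(-91\right)} = \frac{67}{- \frac{91}{158}} = 67 \left(- \frac{158}{91}\right) = - \frac{10586}{91}$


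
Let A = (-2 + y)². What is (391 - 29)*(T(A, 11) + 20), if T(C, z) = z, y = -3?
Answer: 11222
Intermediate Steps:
A = 25 (A = (-2 - 3)² = (-5)² = 25)
(391 - 29)*(T(A, 11) + 20) = (391 - 29)*(11 + 20) = 362*31 = 11222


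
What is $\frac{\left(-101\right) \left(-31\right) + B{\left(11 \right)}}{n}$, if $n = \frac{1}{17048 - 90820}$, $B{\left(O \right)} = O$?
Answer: $-231791624$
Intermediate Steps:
$n = - \frac{1}{73772}$ ($n = \frac{1}{-73772} = - \frac{1}{73772} \approx -1.3555 \cdot 10^{-5}$)
$\frac{\left(-101\right) \left(-31\right) + B{\left(11 \right)}}{n} = \frac{\left(-101\right) \left(-31\right) + 11}{- \frac{1}{73772}} = \left(3131 + 11\right) \left(-73772\right) = 3142 \left(-73772\right) = -231791624$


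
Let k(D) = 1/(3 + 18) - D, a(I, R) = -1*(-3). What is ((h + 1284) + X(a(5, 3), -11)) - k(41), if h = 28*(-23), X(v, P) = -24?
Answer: 13796/21 ≈ 656.95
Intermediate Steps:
a(I, R) = 3
h = -644
k(D) = 1/21 - D
((h + 1284) + X(a(5, 3), -11)) - k(41) = ((-644 + 1284) - 24) - (1/21 - 1*41) = (640 - 24) - (1/21 - 41) = 616 - 1*(-860/21) = 616 + 860/21 = 13796/21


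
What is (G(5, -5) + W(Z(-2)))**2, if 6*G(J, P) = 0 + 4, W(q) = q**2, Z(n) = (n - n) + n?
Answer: 196/9 ≈ 21.778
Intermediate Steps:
Z(n) = n (Z(n) = 0 + n = n)
G(J, P) = 2/3 (G(J, P) = (0 + 4)/6 = (1/6)*4 = 2/3)
(G(5, -5) + W(Z(-2)))**2 = (2/3 + (-2)**2)**2 = (2/3 + 4)**2 = (14/3)**2 = 196/9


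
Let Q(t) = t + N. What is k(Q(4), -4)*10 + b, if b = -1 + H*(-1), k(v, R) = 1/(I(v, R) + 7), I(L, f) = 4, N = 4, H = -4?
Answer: 43/11 ≈ 3.9091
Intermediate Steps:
Q(t) = 4 + t (Q(t) = t + 4 = 4 + t)
k(v, R) = 1/11 (k(v, R) = 1/(4 + 7) = 1/11)
b = 3 (b = -1 - 4*(-1) = -1 + 4 = 3)
k(Q(4), -4)*10 + b = (1/11)*10 + 3 = 10/11 + 3 = 43/11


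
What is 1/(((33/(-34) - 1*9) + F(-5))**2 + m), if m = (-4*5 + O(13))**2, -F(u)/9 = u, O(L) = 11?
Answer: 1156/1512117 ≈ 0.00076449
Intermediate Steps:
F(u) = -9*u
m = 81 (m = (-4*5 + 11)**2 = (-20 + 11)**2 = (-9)**2 = 81)
1/(((33/(-34) - 1*9) + F(-5))**2 + m) = 1/(((33/(-34) - 1*9) - 9*(-5))**2 + 81) = 1/(((33*(-1/34) - 9) + 45)**2 + 81) = 1/(((-33/34 - 9) + 45)**2 + 81) = 1/((-339/34 + 45)**2 + 81) = 1/((1191/34)**2 + 81) = 1/(1418481/1156 + 81) = 1/(1512117/1156) = 1156/1512117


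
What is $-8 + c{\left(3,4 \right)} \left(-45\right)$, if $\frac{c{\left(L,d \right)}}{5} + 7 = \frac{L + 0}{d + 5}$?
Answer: $1492$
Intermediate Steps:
$c{\left(L,d \right)} = -35 + \frac{5 L}{5 + d}$ ($c{\left(L,d \right)} = -35 + 5 \frac{L + 0}{d + 5} = -35 + 5 \frac{L}{5 + d} = -35 + \frac{5 L}{5 + d}$)
$-8 + c{\left(3,4 \right)} \left(-45\right) = -8 + \frac{5 \left(-35 + 3 - 28\right)}{5 + 4} \left(-45\right) = -8 + \frac{5 \left(-35 + 3 - 28\right)}{9} \left(-45\right) = -8 + 5 \cdot \frac{1}{9} \left(-60\right) \left(-45\right) = -8 - -1500 = -8 + 1500 = 1492$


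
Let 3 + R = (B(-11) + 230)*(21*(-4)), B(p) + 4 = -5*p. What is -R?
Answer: 23607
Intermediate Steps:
B(p) = -4 - 5*p
R = -23607 (R = -3 + ((-4 - 5*(-11)) + 230)*(21*(-4)) = -3 + ((-4 + 55) + 230)*(-84) = -3 + (51 + 230)*(-84) = -3 + 281*(-84) = -3 - 23604 = -23607)
-R = -1*(-23607) = 23607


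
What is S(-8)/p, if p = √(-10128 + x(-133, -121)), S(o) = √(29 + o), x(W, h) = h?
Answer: -I*√215229/10249 ≈ -0.045266*I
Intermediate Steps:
p = I*√10249 (p = √(-10128 - 121) = √(-10249) = I*√10249 ≈ 101.24*I)
S(-8)/p = √(29 - 8)/((I*√10249)) = √21*(-I*√10249/10249) = -I*√215229/10249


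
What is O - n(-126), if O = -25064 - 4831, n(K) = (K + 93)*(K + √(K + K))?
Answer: -34053 + 198*I*√7 ≈ -34053.0 + 523.86*I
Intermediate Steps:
n(K) = (93 + K)*(K + √2*√K) (n(K) = (93 + K)*(K + √(2*K)) = (93 + K)*(K + √2*√K))
O = -29895
O - n(-126) = -29895 - ((-126)² + 93*(-126) + √2*(-126)^(3/2) + 93*√2*√(-126)) = -29895 - (15876 - 11718 + √2*(-378*I*√14) + 93*√2*(3*I*√14)) = -29895 - (15876 - 11718 - 756*I*√7 + 558*I*√7) = -29895 - (4158 - 198*I*√7) = -29895 + (-4158 + 198*I*√7) = -34053 + 198*I*√7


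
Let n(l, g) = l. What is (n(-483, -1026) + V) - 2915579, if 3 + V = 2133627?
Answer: -782438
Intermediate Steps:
V = 2133624 (V = -3 + 2133627 = 2133624)
(n(-483, -1026) + V) - 2915579 = (-483 + 2133624) - 2915579 = 2133141 - 2915579 = -782438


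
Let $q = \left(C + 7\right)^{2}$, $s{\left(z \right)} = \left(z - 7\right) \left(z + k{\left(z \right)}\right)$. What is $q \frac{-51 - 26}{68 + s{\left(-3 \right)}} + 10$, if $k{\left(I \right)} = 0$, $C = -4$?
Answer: $\frac{41}{14} \approx 2.9286$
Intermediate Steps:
$s{\left(z \right)} = z \left(-7 + z\right)$ ($s{\left(z \right)} = \left(z - 7\right) \left(z + 0\right) = \left(-7 + z\right) z = z \left(-7 + z\right)$)
$q = 9$ ($q = \left(-4 + 7\right)^{2} = 3^{2} = 9$)
$q \frac{-51 - 26}{68 + s{\left(-3 \right)}} + 10 = 9 \frac{-51 - 26}{68 - 3 \left(-7 - 3\right)} + 10 = 9 \left(- \frac{77}{68 - -30}\right) + 10 = 9 \left(- \frac{77}{68 + 30}\right) + 10 = 9 \left(- \frac{77}{98}\right) + 10 = 9 \left(\left(-77\right) \frac{1}{98}\right) + 10 = 9 \left(- \frac{11}{14}\right) + 10 = - \frac{99}{14} + 10 = \frac{41}{14}$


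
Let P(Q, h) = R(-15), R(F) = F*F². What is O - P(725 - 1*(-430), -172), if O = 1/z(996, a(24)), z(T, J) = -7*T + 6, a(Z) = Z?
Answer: 23510249/6966 ≈ 3375.0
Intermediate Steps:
R(F) = F³
P(Q, h) = -3375 (P(Q, h) = (-15)³ = -3375)
z(T, J) = 6 - 7*T
O = -1/6966 (O = 1/(6 - 7*996) = 1/(6 - 6972) = 1/(-6966) = -1/6966 ≈ -0.00014355)
O - P(725 - 1*(-430), -172) = -1/6966 - 1*(-3375) = -1/6966 + 3375 = 23510249/6966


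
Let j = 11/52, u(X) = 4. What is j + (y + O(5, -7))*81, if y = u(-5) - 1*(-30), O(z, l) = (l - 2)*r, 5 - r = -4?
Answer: -197953/52 ≈ -3806.8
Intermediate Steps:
r = 9 (r = 5 - 1*(-4) = 5 + 4 = 9)
O(z, l) = -18 + 9*l (O(z, l) = (l - 2)*9 = (-2 + l)*9 = -18 + 9*l)
y = 34 (y = 4 - 1*(-30) = 4 + 30 = 34)
j = 11/52 (j = 11*(1/52) = 11/52 ≈ 0.21154)
j + (y + O(5, -7))*81 = 11/52 + (34 + (-18 + 9*(-7)))*81 = 11/52 + (34 + (-18 - 63))*81 = 11/52 + (34 - 81)*81 = 11/52 - 47*81 = 11/52 - 3807 = -197953/52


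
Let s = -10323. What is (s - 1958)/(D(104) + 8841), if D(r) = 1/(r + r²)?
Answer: -134108520/96543721 ≈ -1.3891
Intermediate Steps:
(s - 1958)/(D(104) + 8841) = (-10323 - 1958)/(1/(104*(1 + 104)) + 8841) = -12281/((1/104)/105 + 8841) = -12281/((1/104)*(1/105) + 8841) = -12281/(1/10920 + 8841) = -12281/96543721/10920 = -12281*10920/96543721 = -134108520/96543721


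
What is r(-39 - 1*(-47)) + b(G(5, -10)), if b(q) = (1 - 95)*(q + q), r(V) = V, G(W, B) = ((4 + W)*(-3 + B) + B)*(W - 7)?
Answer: -47744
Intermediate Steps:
G(W, B) = (-7 + W)*(B + (-3 + B)*(4 + W)) (G(W, B) = ((-3 + B)*(4 + W) + B)*(-7 + W) = (B + (-3 + B)*(4 + W))*(-7 + W) = (-7 + W)*(B + (-3 + B)*(4 + W)))
b(q) = -188*q
r(-39 - 1*(-47)) + b(G(5, -10)) = (-39 - 1*(-47)) - 188*(84 - 35*(-10) - 3*5**2 + 9*5 - 10*5**2 - 2*(-10)*5) = (-39 + 47) - 188*(84 + 350 - 3*25 + 45 - 10*25 + 100) = 8 - 188*(84 + 350 - 75 + 45 - 250 + 100) = 8 - 188*254 = 8 - 47752 = -47744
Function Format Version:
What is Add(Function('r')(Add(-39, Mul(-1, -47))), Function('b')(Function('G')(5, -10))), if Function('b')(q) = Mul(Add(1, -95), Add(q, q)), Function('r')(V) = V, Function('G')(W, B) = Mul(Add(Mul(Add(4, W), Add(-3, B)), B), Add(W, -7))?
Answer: -47744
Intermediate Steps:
Function('G')(W, B) = Mul(Add(-7, W), Add(B, Mul(Add(-3, B), Add(4, W)))) (Function('G')(W, B) = Mul(Add(Mul(Add(-3, B), Add(4, W)), B), Add(-7, W)) = Mul(Add(B, Mul(Add(-3, B), Add(4, W))), Add(-7, W)) = Mul(Add(-7, W), Add(B, Mul(Add(-3, B), Add(4, W)))))
Function('b')(q) = Mul(-188, q) (Function('b')(q) = Mul(-94, Mul(2, q)) = Mul(-188, q))
Add(Function('r')(Add(-39, Mul(-1, -47))), Function('b')(Function('G')(5, -10))) = Add(Add(-39, Mul(-1, -47)), Mul(-188, Add(84, Mul(-35, -10), Mul(-3, Pow(5, 2)), Mul(9, 5), Mul(-10, Pow(5, 2)), Mul(-2, -10, 5)))) = Add(Add(-39, 47), Mul(-188, Add(84, 350, Mul(-3, 25), 45, Mul(-10, 25), 100))) = Add(8, Mul(-188, Add(84, 350, -75, 45, -250, 100))) = Add(8, Mul(-188, 254)) = Add(8, -47752) = -47744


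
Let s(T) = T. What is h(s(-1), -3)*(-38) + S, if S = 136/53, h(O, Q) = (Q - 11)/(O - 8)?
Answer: -26972/477 ≈ -56.545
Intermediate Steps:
h(O, Q) = (-11 + Q)/(-8 + O)
S = 136/53 (S = 136*(1/53) = 136/53 ≈ 2.5660)
h(s(-1), -3)*(-38) + S = ((-11 - 3)/(-8 - 1))*(-38) + 136/53 = (-14/(-9))*(-38) + 136/53 = -⅑*(-14)*(-38) + 136/53 = (14/9)*(-38) + 136/53 = -532/9 + 136/53 = -26972/477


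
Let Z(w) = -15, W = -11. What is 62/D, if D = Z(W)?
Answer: -62/15 ≈ -4.1333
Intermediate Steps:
D = -15
62/D = 62/(-15) = 62*(-1/15) = -62/15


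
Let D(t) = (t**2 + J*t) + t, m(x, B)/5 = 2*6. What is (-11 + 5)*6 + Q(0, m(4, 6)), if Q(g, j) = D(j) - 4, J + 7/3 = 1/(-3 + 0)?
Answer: 3460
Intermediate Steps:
m(x, B) = 60 (m(x, B) = 5*(2*6) = 5*12 = 60)
J = -8/3 (J = -7/3 + 1/(-3 + 0) = -7/3 + 1/(-3) = -7/3 - 1/3 = -8/3 ≈ -2.6667)
D(t) = t**2 - 5*t/3 (D(t) = (t**2 - 8*t/3) + t = t**2 - 5*t/3)
Q(g, j) = -4 + j*(-5 + 3*j)/3 (Q(g, j) = j*(-5 + 3*j)/3 - 4 = -4 + j*(-5 + 3*j)/3)
(-11 + 5)*6 + Q(0, m(4, 6)) = (-11 + 5)*6 + (-4 + (1/3)*60*(-5 + 3*60)) = -6*6 + (-4 + (1/3)*60*(-5 + 180)) = -36 + (-4 + (1/3)*60*175) = -36 + (-4 + 3500) = -36 + 3496 = 3460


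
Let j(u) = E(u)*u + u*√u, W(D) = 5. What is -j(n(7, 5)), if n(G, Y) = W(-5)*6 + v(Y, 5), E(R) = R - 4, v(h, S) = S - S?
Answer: -780 - 30*√30 ≈ -944.32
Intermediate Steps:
v(h, S) = 0
E(R) = -4 + R
n(G, Y) = 30 (n(G, Y) = 5*6 + 0 = 30 + 0 = 30)
j(u) = u^(3/2) + u*(-4 + u) (j(u) = (-4 + u)*u + u*√u = u*(-4 + u) + u^(3/2) = u^(3/2) + u*(-4 + u))
-j(n(7, 5)) = -(30^(3/2) + 30*(-4 + 30)) = -(30*√30 + 30*26) = -(30*√30 + 780) = -(780 + 30*√30) = -780 - 30*√30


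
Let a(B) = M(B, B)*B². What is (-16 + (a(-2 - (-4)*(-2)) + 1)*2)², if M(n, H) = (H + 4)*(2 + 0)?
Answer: 5827396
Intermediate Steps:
M(n, H) = 8 + 2*H (M(n, H) = (4 + H)*2 = 8 + 2*H)
a(B) = B²*(8 + 2*B) (a(B) = (8 + 2*B)*B² = B²*(8 + 2*B))
(-16 + (a(-2 - (-4)*(-2)) + 1)*2)² = (-16 + (2*(-2 - (-4)*(-2))²*(4 + (-2 - (-4)*(-2))) + 1)*2)² = (-16 + (2*(-2 - 1*8)²*(4 + (-2 - 1*8)) + 1)*2)² = (-16 + (2*(-2 - 8)²*(4 + (-2 - 8)) + 1)*2)² = (-16 + (2*(-10)²*(4 - 10) + 1)*2)² = (-16 + (2*100*(-6) + 1)*2)² = (-16 + (-1200 + 1)*2)² = (-16 - 1199*2)² = (-16 - 2398)² = (-2414)² = 5827396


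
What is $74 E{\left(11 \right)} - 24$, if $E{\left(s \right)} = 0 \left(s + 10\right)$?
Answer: $-24$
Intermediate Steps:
$E{\left(s \right)} = 0$ ($E{\left(s \right)} = 0 \left(10 + s\right) = 0$)
$74 E{\left(11 \right)} - 24 = 74 \cdot 0 - 24 = 0 - 24 = -24$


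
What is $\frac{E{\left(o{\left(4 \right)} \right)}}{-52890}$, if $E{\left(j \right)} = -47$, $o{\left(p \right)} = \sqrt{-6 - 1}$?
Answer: $\frac{47}{52890} \approx 0.00088864$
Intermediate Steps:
$o{\left(p \right)} = i \sqrt{7}$ ($o{\left(p \right)} = \sqrt{-7} = i \sqrt{7}$)
$\frac{E{\left(o{\left(4 \right)} \right)}}{-52890} = - \frac{47}{-52890} = \left(-47\right) \left(- \frac{1}{52890}\right) = \frac{47}{52890}$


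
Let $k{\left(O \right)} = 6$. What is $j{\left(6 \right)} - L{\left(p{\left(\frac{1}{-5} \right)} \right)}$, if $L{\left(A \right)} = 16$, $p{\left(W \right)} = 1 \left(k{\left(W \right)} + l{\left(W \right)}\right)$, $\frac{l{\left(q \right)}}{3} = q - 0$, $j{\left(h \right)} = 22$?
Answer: $6$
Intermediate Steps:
$l{\left(q \right)} = 3 q$ ($l{\left(q \right)} = 3 \left(q - 0\right) = 3 \left(q + 0\right) = 3 q$)
$p{\left(W \right)} = 6 + 3 W$ ($p{\left(W \right)} = 1 \left(6 + 3 W\right) = 6 + 3 W$)
$j{\left(6 \right)} - L{\left(p{\left(\frac{1}{-5} \right)} \right)} = 22 - 16 = 6$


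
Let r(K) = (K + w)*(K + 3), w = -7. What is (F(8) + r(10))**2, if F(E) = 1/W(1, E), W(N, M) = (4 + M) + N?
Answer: 258064/169 ≈ 1527.0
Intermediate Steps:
W(N, M) = 4 + M + N
F(E) = 1/(5 + E) (F(E) = 1/(4 + E + 1) = 1/(5 + E))
r(K) = (-7 + K)*(3 + K) (r(K) = (K - 7)*(K + 3) = (-7 + K)*(3 + K))
(F(8) + r(10))**2 = (1/(5 + 8) + (-21 + 10**2 - 4*10))**2 = (1/13 + (-21 + 100 - 40))**2 = (1/13 + 39)**2 = (508/13)**2 = 258064/169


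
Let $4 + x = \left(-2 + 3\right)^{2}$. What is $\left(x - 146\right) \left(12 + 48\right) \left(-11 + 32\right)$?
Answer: $-187740$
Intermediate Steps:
$x = -3$ ($x = -4 + \left(-2 + 3\right)^{2} = -4 + 1^{2} = -4 + 1 = -3$)
$\left(x - 146\right) \left(12 + 48\right) \left(-11 + 32\right) = \left(-3 - 146\right) \left(12 + 48\right) \left(-11 + 32\right) = - 149 \cdot 60 \cdot 21 = \left(-149\right) 1260 = -187740$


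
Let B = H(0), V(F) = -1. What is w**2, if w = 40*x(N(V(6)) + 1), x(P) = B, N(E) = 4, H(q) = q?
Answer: 0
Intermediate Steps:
B = 0
x(P) = 0
w = 0 (w = 40*0 = 0)
w**2 = 0**2 = 0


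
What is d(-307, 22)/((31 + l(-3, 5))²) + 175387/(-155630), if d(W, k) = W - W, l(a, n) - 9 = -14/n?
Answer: -175387/155630 ≈ -1.1269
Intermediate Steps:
l(a, n) = 9 - 14/n
d(W, k) = 0
d(-307, 22)/((31 + l(-3, 5))²) + 175387/(-155630) = 0/((31 + (9 - 14/5))²) + 175387/(-155630) = 0/((31 + (9 - 14*⅕))²) + 175387*(-1/155630) = 0/((31 + (9 - 14/5))²) - 175387/155630 = 0/((31 + 31/5)²) - 175387/155630 = 0/((186/5)²) - 175387/155630 = 0/(34596/25) - 175387/155630 = 0*(25/34596) - 175387/155630 = 0 - 175387/155630 = -175387/155630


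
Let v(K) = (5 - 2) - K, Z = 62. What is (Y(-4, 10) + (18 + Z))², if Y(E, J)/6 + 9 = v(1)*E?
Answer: 484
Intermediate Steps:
v(K) = 3 - K
Y(E, J) = -54 + 12*E (Y(E, J) = -54 + 6*((3 - 1*1)*E) = -54 + 6*((3 - 1)*E) = -54 + 6*(2*E) = -54 + 12*E)
(Y(-4, 10) + (18 + Z))² = ((-54 + 12*(-4)) + (18 + 62))² = ((-54 - 48) + 80)² = (-102 + 80)² = (-22)² = 484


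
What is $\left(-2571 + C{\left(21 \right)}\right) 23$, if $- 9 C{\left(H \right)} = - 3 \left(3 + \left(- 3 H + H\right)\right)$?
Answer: $-59432$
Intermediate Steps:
$C{\left(H \right)} = 1 - \frac{2 H}{3}$ ($C{\left(H \right)} = - \frac{\left(-3\right) \left(3 + \left(- 3 H + H\right)\right)}{9} = - \frac{\left(-3\right) \left(3 - 2 H\right)}{9} = - \frac{-9 + 6 H}{9} = 1 - \frac{2 H}{3}$)
$\left(-2571 + C{\left(21 \right)}\right) 23 = \left(-2571 + \left(1 - 14\right)\right) 23 = \left(-2571 - 13\right) 23 = \left(-2584\right) 23 = -59432$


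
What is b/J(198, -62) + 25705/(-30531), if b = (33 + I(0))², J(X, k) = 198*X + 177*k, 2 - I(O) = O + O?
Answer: -45883445/57459342 ≈ -0.79854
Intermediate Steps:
I(O) = 2 - 2*O (I(O) = 2 - (O + O) = 2 - 2*O)
J(X, k) = 177*k + 198*X
b = 1225 (b = (33 + (2 - 2*0))² = (33 + (2 + 0))² = (33 + 2)² = 35² = 1225)
b/J(198, -62) + 25705/(-30531) = 1225/(177*(-62) + 198*198) + 25705/(-30531) = 1225/(-10974 + 39204) + 25705*(-1/30531) = 1225/28230 - 25705/30531 = 1225*(1/28230) - 25705/30531 = 245/5646 - 25705/30531 = -45883445/57459342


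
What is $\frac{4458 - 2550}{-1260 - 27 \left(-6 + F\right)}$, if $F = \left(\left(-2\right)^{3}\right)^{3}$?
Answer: $\frac{106}{707} \approx 0.14993$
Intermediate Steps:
$F = -512$ ($F = \left(-8\right)^{3} = -512$)
$\frac{4458 - 2550}{-1260 - 27 \left(-6 + F\right)} = \frac{4458 - 2550}{-1260 - 27 \left(-6 - 512\right)} = \frac{1908}{-1260 - -13986} = \frac{1908}{-1260 + 13986} = \frac{1908}{12726} = 1908 \cdot \frac{1}{12726} = \frac{106}{707}$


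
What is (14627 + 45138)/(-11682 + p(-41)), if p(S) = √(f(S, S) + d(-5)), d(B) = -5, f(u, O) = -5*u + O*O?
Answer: -7052270/1378457 - 59765*√209/45489081 ≈ -5.1351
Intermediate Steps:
f(u, O) = O² - 5*u (f(u, O) = -5*u + O² = O² - 5*u)
p(S) = √(-5 + S² - 5*S) (p(S) = √((S² - 5*S) - 5) = √(-5 + S² - 5*S))
(14627 + 45138)/(-11682 + p(-41)) = (14627 + 45138)/(-11682 + √(-5 + (-41)² - 5*(-41))) = 59765/(-11682 + √(-5 + 1681 + 205)) = 59765/(-11682 + √1881) = 59765/(-11682 + 3*√209)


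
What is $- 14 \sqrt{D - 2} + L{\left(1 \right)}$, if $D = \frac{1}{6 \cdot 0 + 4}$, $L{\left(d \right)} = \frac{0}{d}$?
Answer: $- 7 i \sqrt{7} \approx - 18.52 i$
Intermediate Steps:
$L{\left(d \right)} = 0$
$D = \frac{1}{4}$ ($D = \frac{1}{0 + 4} = \frac{1}{4} \approx 0.25$)
$- 14 \sqrt{D - 2} + L{\left(1 \right)} = - 14 \sqrt{\frac{1}{4} - 2} + 0 = - 14 \sqrt{- \frac{7}{4}} + 0 = - 14 \frac{i \sqrt{7}}{2} + 0 = - 7 i \sqrt{7} + 0 = - 7 i \sqrt{7}$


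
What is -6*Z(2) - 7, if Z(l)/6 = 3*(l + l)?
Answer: -439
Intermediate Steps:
Z(l) = 36*l (Z(l) = 6*(3*(l + l)) = 6*(3*(2*l)) = 6*(6*l) = 36*l)
-6*Z(2) - 7 = -216*2 - 7 = -6*72 - 7 = -432 - 7 = -439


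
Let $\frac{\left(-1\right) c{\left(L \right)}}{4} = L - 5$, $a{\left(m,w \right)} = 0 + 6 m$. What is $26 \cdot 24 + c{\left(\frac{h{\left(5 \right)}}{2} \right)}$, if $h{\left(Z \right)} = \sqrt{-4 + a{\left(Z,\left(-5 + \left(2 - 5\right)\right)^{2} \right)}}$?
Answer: $644 - 2 \sqrt{26} \approx 633.8$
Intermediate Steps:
$a{\left(m,w \right)} = 6 m$
$h{\left(Z \right)} = \sqrt{-4 + 6 Z}$
$c{\left(L \right)} = 20 - 4 L$ ($c{\left(L \right)} = - 4 \left(L - 5\right) = - 4 \left(-5 + L\right) = 20 - 4 L$)
$26 \cdot 24 + c{\left(\frac{h{\left(5 \right)}}{2} \right)} = 26 \cdot 24 + \left(20 - 4 \frac{\sqrt{-4 + 6 \cdot 5}}{2}\right) = 624 + \left(20 - 4 \sqrt{-4 + 30} \cdot \frac{1}{2}\right) = 624 + \left(20 - 4 \sqrt{26} \cdot \frac{1}{2}\right) = 624 + \left(20 - 4 \frac{\sqrt{26}}{2}\right) = 624 + \left(20 - 2 \sqrt{26}\right) = 644 - 2 \sqrt{26}$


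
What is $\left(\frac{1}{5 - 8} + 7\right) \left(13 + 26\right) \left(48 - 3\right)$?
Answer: $11700$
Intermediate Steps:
$\left(\frac{1}{5 - 8} + 7\right) \left(13 + 26\right) \left(48 - 3\right) = \left(\frac{1}{-3} + 7\right) 39 \cdot 45 = \left(- \frac{1}{3} + 7\right) 39 \cdot 45 = \frac{20}{3} \cdot 39 \cdot 45 = 260 \cdot 45 = 11700$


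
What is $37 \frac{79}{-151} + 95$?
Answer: $\frac{11422}{151} \approx 75.642$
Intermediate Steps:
$37 \frac{79}{-151} + 95 = 37 \cdot 79 \left(- \frac{1}{151}\right) + 95 = 37 \left(- \frac{79}{151}\right) + 95 = - \frac{2923}{151} + 95 = \frac{11422}{151}$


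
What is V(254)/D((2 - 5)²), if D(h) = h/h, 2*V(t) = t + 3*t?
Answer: 508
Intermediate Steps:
V(t) = 2*t (V(t) = (t + 3*t)/2 = (4*t)/2 = 2*t)
D(h) = 1
V(254)/D((2 - 5)²) = (2*254)/1 = 508*1 = 508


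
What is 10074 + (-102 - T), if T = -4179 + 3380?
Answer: 10771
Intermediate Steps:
T = -799
10074 + (-102 - T) = 10074 + (-102 - 1*(-799)) = 10074 + (-102 + 799) = 10074 + 697 = 10771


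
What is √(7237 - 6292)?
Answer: 3*√105 ≈ 30.741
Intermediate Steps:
√(7237 - 6292) = √945 = 3*√105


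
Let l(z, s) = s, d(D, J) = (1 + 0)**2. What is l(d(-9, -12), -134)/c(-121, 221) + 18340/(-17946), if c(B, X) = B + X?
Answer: -1059691/448650 ≈ -2.3620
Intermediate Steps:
d(D, J) = 1 (d(D, J) = 1**2 = 1)
l(d(-9, -12), -134)/c(-121, 221) + 18340/(-17946) = -134/(-121 + 221) + 18340/(-17946) = -134/100 + 18340*(-1/17946) = -134*1/100 - 9170/8973 = -67/50 - 9170/8973 = -1059691/448650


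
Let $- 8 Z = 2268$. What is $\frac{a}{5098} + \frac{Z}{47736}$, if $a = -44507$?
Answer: $- \frac{78741905}{9013264} \approx -8.7362$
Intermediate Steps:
$Z = - \frac{567}{2}$ ($Z = \left(- \frac{1}{8}\right) 2268 = - \frac{567}{2} \approx -283.5$)
$\frac{a}{5098} + \frac{Z}{47736} = - \frac{44507}{5098} - \frac{567}{2 \cdot 47736} = \left(-44507\right) \frac{1}{5098} - \frac{21}{3536} = - \frac{44507}{5098} - \frac{21}{3536} = - \frac{78741905}{9013264}$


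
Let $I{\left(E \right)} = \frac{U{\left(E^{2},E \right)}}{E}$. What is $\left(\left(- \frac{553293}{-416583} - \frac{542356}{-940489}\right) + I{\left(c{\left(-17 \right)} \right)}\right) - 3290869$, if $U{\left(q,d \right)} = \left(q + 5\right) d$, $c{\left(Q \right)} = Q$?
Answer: $- \frac{143246591404242800}{43532414343} \approx -3.2906 \cdot 10^{6}$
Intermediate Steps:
$U{\left(q,d \right)} = d \left(5 + q\right)$ ($U{\left(q,d \right)} = \left(5 + q\right) d = d \left(5 + q\right)$)
$I{\left(E \right)} = 5 + E^{2}$ ($I{\left(E \right)} = \frac{E \left(5 + E^{2}\right)}{E} = 5 + E^{2}$)
$\left(\left(- \frac{553293}{-416583} - \frac{542356}{-940489}\right) + I{\left(c{\left(-17 \right)} \right)}\right) - 3290869 = \left(\left(- \frac{553293}{-416583} - \frac{542356}{-940489}\right) + \left(5 + \left(-17\right)^{2}\right)\right) - 3290869 = \left(\left(\left(-553293\right) \left(- \frac{1}{416583}\right) - - \frac{542356}{940489}\right) + \left(5 + 289\right)\right) - 3290869 = \left(\left(\frac{61477}{46287} + \frac{542356}{940489}\right) + 294\right) - 3290869 = \left(\frac{82922474425}{43532414343} + 294\right) - 3290869 = \frac{12881452291267}{43532414343} - 3290869 = - \frac{143246591404242800}{43532414343}$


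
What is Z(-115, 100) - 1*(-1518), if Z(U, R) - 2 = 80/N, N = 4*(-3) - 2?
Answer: 10600/7 ≈ 1514.3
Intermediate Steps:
N = -14 (N = -12 - 2 = -14)
Z(U, R) = -26/7 (Z(U, R) = 2 + 80/(-14) = 2 + 80*(-1/14) = 2 - 40/7 = -26/7)
Z(-115, 100) - 1*(-1518) = -26/7 - 1*(-1518) = -26/7 + 1518 = 10600/7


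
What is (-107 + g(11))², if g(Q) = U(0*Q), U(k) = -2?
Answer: 11881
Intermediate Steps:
g(Q) = -2
(-107 + g(11))² = (-107 - 2)² = (-109)² = 11881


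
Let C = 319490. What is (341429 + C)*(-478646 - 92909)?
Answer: -377751559045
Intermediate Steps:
(341429 + C)*(-478646 - 92909) = (341429 + 319490)*(-478646 - 92909) = 660919*(-571555) = -377751559045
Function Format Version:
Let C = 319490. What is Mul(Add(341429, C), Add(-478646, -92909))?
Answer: -377751559045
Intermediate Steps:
Mul(Add(341429, C), Add(-478646, -92909)) = Mul(Add(341429, 319490), Add(-478646, -92909)) = Mul(660919, -571555) = -377751559045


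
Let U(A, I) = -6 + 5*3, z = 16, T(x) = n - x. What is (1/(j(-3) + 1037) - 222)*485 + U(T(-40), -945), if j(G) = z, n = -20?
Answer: -113366548/1053 ≈ -1.0766e+5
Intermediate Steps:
T(x) = -20 - x
j(G) = 16
U(A, I) = 9 (U(A, I) = -6 + 15 = 9)
(1/(j(-3) + 1037) - 222)*485 + U(T(-40), -945) = (1/(16 + 1037) - 222)*485 + 9 = (1/1053 - 222)*485 + 9 = -233765/1053*485 + 9 = -113376025/1053 + 9 = -113366548/1053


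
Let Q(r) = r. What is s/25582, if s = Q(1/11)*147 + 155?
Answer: 926/140701 ≈ 0.0065813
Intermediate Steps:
s = 1852/11 (s = 147/11 + 155 = 1852/11 ≈ 168.36)
s/25582 = (1852/11)/25582 = (1852/11)*(1/25582) = 926/140701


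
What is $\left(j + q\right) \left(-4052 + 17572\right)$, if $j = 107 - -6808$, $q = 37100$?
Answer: $595082800$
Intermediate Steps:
$j = 6915$ ($j = 107 + 6808 = 6915$)
$\left(j + q\right) \left(-4052 + 17572\right) = \left(6915 + 37100\right) \left(-4052 + 17572\right) = 44015 \cdot 13520 = 595082800$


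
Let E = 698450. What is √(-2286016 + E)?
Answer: I*√1587566 ≈ 1260.0*I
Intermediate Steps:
√(-2286016 + E) = √(-2286016 + 698450) = √(-1587566) = I*√1587566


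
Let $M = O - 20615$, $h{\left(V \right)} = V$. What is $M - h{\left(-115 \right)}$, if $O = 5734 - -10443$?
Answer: $-4323$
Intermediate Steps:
$O = 16177$ ($O = 5734 + 10443 = 16177$)
$M = -4438$ ($M = 16177 - 20615 = -4438$)
$M - h{\left(-115 \right)} = -4438 - -115 = -4438 + 115 = -4323$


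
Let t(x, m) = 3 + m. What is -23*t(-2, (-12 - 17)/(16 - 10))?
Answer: 253/6 ≈ 42.167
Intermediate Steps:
-23*t(-2, (-12 - 17)/(16 - 10)) = -23*(3 + (-12 - 17)/(16 - 10)) = -23*(3 - 29/6) = -23*(-11/6) = 253/6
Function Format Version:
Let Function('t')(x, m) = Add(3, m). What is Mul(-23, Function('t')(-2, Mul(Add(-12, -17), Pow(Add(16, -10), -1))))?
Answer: Rational(253, 6) ≈ 42.167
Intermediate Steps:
Mul(-23, Function('t')(-2, Mul(Add(-12, -17), Pow(Add(16, -10), -1)))) = Mul(-23, Add(3, Mul(Add(-12, -17), Pow(Add(16, -10), -1)))) = Mul(-23, Add(3, Mul(-29, Pow(6, -1)))) = Mul(-23, Add(3, Mul(-29, Rational(1, 6)))) = Mul(-23, Add(3, Rational(-29, 6))) = Mul(-23, Rational(-11, 6)) = Rational(253, 6)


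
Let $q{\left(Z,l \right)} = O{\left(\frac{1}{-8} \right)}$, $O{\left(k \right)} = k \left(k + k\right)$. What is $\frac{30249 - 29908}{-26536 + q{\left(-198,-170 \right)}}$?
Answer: $- \frac{10912}{849151} \approx -0.01285$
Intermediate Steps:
$O{\left(k \right)} = 2 k^{2}$ ($O{\left(k \right)} = k 2 k = 2 k^{2}$)
$q{\left(Z,l \right)} = \frac{1}{32}$ ($q{\left(Z,l \right)} = 2 \left(\frac{1}{-8}\right)^{2} = 2 \left(- \frac{1}{8}\right)^{2} = 2 \cdot \frac{1}{64} = \frac{1}{32}$)
$\frac{30249 - 29908}{-26536 + q{\left(-198,-170 \right)}} = \frac{30249 - 29908}{-26536 + \frac{1}{32}} = \frac{341}{- \frac{849151}{32}} = 341 \left(- \frac{32}{849151}\right) = - \frac{10912}{849151}$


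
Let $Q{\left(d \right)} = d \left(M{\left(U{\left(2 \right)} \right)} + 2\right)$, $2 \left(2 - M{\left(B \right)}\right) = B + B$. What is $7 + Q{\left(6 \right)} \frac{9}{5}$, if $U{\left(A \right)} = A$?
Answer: $\frac{143}{5} \approx 28.6$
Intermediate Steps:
$M{\left(B \right)} = 2 - B$ ($M{\left(B \right)} = 2 - \frac{B + B}{2} = 2 - \frac{2 B}{2} = 2 - B$)
$Q{\left(d \right)} = 2 d$ ($Q{\left(d \right)} = d \left(\left(2 - 2\right) + 2\right) = d \left(0 + 2\right) = d 2 = 2 d$)
$7 + Q{\left(6 \right)} \frac{9}{5} = 7 + 2 \cdot 6 \cdot \frac{9}{5} = 7 + 12 \cdot 9 \cdot \frac{1}{5} = 7 + 12 \cdot \frac{9}{5} = 7 + \frac{108}{5} = \frac{143}{5}$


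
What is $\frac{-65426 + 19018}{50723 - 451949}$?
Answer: $\frac{23204}{200613} \approx 0.11567$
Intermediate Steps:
$\frac{-65426 + 19018}{50723 - 451949} = - \frac{46408}{-401226} = \left(-46408\right) \left(- \frac{1}{401226}\right) = \frac{23204}{200613}$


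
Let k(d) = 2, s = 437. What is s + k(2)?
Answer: 439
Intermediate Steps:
s + k(2) = 437 + 2 = 439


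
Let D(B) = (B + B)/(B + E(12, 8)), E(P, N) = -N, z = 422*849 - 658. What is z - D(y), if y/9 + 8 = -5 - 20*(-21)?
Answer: 1307093774/3655 ≈ 3.5762e+5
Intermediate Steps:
y = 3663 (y = -72 + 9*(-5 - 20*(-21)) = -72 + 9*(-5 + 420) = -72 + 9*415 = -72 + 3735 = 3663)
z = 357620 (z = 358278 - 658 = 357620)
D(B) = 2*B/(-8 + B) (D(B) = (B + B)/(B - 1*8) = (2*B)/(B - 8) = (2*B)/(-8 + B) = 2*B/(-8 + B))
z - D(y) = 357620 - 2*3663/(-8 + 3663) = 357620 - 2*3663/3655 = 357620 - 1*7326/3655 = 357620 - 7326/3655 = 1307093774/3655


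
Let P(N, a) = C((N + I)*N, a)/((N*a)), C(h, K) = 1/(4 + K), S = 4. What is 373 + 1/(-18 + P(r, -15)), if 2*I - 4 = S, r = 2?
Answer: 2214917/5939 ≈ 372.94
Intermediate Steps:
I = 4 (I = 2 + (½)*4 = 2 + 2 = 4)
P(N, a) = 1/(N*a*(4 + a)) (P(N, a) = 1/((4 + a)*((N*a))) = (1/(N*a))/(4 + a) = 1/(N*a*(4 + a)))
373 + 1/(-18 + P(r, -15)) = 373 + 1/(-18 + 1/(2*(-15)*(4 - 15))) = 373 + 1/(-18 + (½)*(-1/15)/(-11)) = 373 + 1/(-18 + (½)*(-1/15)*(-1/11)) = 373 + 1/(-18 + 1/330) = 373 + 1/(-5939/330) = 373 - 330/5939 = 2214917/5939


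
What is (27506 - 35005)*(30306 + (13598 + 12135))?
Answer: -420236461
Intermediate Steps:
(27506 - 35005)*(30306 + (13598 + 12135)) = -7499*(30306 + 25733) = -7499*56039 = -420236461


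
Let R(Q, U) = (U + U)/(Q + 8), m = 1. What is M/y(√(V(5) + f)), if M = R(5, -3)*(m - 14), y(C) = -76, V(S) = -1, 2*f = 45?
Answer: -3/38 ≈ -0.078947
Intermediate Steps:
f = 45/2 (f = (½)*45 = 45/2 ≈ 22.500)
R(Q, U) = 2*U/(8 + Q) (R(Q, U) = (2*U)/(8 + Q) = 2*U/(8 + Q))
M = 6 (M = (2*(-3)/(8 + 5))*(1 - 14) = (2*(-3)/13)*(-13) = (2*(-3)*(1/13))*(-13) = -6/13*(-13) = 6)
M/y(√(V(5) + f)) = 6/(-76) = 6*(-1/76) = -3/38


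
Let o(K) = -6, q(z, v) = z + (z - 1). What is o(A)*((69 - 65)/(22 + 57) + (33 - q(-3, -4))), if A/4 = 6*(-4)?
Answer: -18984/79 ≈ -240.30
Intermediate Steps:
A = -96 (A = 4*(6*(-4)) = 4*(-24) = -96)
q(z, v) = -1 + 2*z (q(z, v) = z + (-1 + z) = -1 + 2*z)
o(A)*((69 - 65)/(22 + 57) + (33 - q(-3, -4))) = -6*((69 - 65)/(22 + 57) + (33 - (-1 + 2*(-3)))) = -6*(4/79 + (33 - (-1 - 6))) = -6*(4*(1/79) + (33 - 1*(-7))) = -6*(4/79 + (33 + 7)) = -6*(4/79 + 40) = -6*3164/79 = -18984/79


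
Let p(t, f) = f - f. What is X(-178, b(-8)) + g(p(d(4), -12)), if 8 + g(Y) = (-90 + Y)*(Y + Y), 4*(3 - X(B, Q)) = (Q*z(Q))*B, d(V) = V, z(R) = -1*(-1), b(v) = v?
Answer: -361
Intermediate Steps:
z(R) = 1
X(B, Q) = 3 - B*Q/4 (X(B, Q) = 3 - Q*1*B/4 = 3 - Q*B/4 = 3 - B*Q/4)
p(t, f) = 0
g(Y) = -8 + 2*Y*(-90 + Y) (g(Y) = -8 + (-90 + Y)*(Y + Y) = -8 + (-90 + Y)*(2*Y) = -8 + 2*Y*(-90 + Y))
X(-178, b(-8)) + g(p(d(4), -12)) = (3 - ¼*(-178)*(-8)) + (-8 - 180*0 + 2*0²) = (3 - 356) + (-8 + 0 + 2*0) = -353 + (-8 + 0 + 0) = -353 - 8 = -361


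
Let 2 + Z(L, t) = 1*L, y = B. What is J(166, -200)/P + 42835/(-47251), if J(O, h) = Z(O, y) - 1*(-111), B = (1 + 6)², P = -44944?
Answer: -1938170265/2123648944 ≈ -0.91266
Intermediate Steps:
B = 49 (B = 7² = 49)
y = 49
Z(L, t) = -2 + L (Z(L, t) = -2 + 1*L = -2 + L)
J(O, h) = 109 + O (J(O, h) = (-2 + O) - 1*(-111) = (-2 + O) + 111 = 109 + O)
J(166, -200)/P + 42835/(-47251) = (109 + 166)/(-44944) + 42835/(-47251) = 275*(-1/44944) + 42835*(-1/47251) = -275/44944 - 42835/47251 = -1938170265/2123648944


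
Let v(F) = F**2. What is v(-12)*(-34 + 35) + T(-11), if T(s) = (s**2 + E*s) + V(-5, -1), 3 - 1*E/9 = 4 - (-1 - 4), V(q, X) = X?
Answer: 858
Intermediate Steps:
E = -54 (E = 27 - 9*(4 - (-1 - 4)) = 27 - 9*(4 - 1*(-5)) = 27 - 9*(4 + 5) = 27 - 9*9 = 27 - 81 = -54)
T(s) = -1 + s**2 - 54*s (T(s) = (s**2 - 54*s) - 1 = -1 + s**2 - 54*s)
v(-12)*(-34 + 35) + T(-11) = (-12)**2*(-34 + 35) + (-1 + (-11)**2 - 54*(-11)) = 144*1 + (-1 + 121 + 594) = 144 + 714 = 858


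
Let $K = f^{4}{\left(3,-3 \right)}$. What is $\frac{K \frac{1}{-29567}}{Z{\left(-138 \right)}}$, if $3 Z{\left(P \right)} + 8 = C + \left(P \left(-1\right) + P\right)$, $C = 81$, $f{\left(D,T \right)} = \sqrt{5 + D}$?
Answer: $- \frac{192}{2158391} \approx -8.8955 \cdot 10^{-5}$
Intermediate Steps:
$Z{\left(P \right)} = \frac{73}{3}$ ($Z{\left(P \right)} = - \frac{8}{3} + \frac{81 + \left(P \left(-1\right) + P\right)}{3} = - \frac{8}{3} + \frac{81 + \left(- P + P\right)}{3} = - \frac{8}{3} + \frac{81 + 0}{3} = - \frac{8}{3} + \frac{1}{3} \cdot 81 = - \frac{8}{3} + 27 = \frac{73}{3}$)
$K = 64$ ($K = \left(\sqrt{5 + 3}\right)^{4} = \left(\sqrt{8}\right)^{4} = \left(2 \sqrt{2}\right)^{4} = 64$)
$\frac{K \frac{1}{-29567}}{Z{\left(-138 \right)}} = \frac{64 \frac{1}{-29567}}{\frac{73}{3}} = 64 \left(- \frac{1}{29567}\right) \frac{3}{73} = \left(- \frac{64}{29567}\right) \frac{3}{73} = - \frac{192}{2158391}$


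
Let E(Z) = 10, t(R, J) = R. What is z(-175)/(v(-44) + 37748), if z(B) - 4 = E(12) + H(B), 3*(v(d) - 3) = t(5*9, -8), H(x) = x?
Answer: -7/1642 ≈ -0.0042631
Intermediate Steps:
v(d) = 18 (v(d) = 3 + (5*9)/3 = 3 + (⅓)*45 = 3 + 15 = 18)
z(B) = 14 + B (z(B) = 4 + (10 + B) = 14 + B)
z(-175)/(v(-44) + 37748) = (14 - 175)/(18 + 37748) = -161/37766 = -161*1/37766 = -7/1642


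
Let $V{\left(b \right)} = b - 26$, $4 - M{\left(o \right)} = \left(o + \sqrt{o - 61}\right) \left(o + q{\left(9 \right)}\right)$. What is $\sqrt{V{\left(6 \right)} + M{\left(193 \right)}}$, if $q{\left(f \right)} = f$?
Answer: $\sqrt{-39002 - 404 \sqrt{33}} \approx 203.28 i$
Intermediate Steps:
$M{\left(o \right)} = 4 - \left(9 + o\right) \left(o + \sqrt{-61 + o}\right)$ ($M{\left(o \right)} = 4 - \left(o + \sqrt{o - 61}\right) \left(o + 9\right) = 4 - \left(o + \sqrt{-61 + o}\right) \left(9 + o\right) = 4 - \left(9 + o\right) \left(o + \sqrt{-61 + o}\right)$)
$V{\left(b \right)} = -26 + b$ ($V{\left(b \right)} = b - 26 = -26 + b$)
$\sqrt{V{\left(6 \right)} + M{\left(193 \right)}} = \sqrt{\left(-26 + 6\right) - \left(38982 + 202 \sqrt{-61 + 193}\right)} = \sqrt{-20 - \left(38982 + 404 \sqrt{33}\right)} = \sqrt{-39002 - 404 \sqrt{33}}$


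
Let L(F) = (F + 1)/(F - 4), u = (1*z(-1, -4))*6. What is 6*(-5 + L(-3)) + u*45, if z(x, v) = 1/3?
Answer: 432/7 ≈ 61.714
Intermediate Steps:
z(x, v) = ⅓
u = 2 (u = (1*(⅓))*6 = (⅓)*6 = 2)
L(F) = (1 + F)/(-4 + F)
6*(-5 + L(-3)) + u*45 = 6*(-5 + (1 - 3)/(-4 - 3)) + 2*45 = 6*(-5 - 2/(-7)) + 90 = 6*(-5 - ⅐*(-2)) + 90 = 6*(-5 + 2/7) + 90 = 6*(-33/7) + 90 = -198/7 + 90 = 432/7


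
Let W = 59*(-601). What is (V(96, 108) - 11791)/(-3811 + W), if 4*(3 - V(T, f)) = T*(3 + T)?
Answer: 7082/19635 ≈ 0.36068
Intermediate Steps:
W = -35459
V(T, f) = 3 - T*(3 + T)/4
(V(96, 108) - 11791)/(-3811 + W) = ((3 - 3/4*96 - 1/4*96**2) - 11791)/(-3811 - 35459) = ((3 - 72 - 1/4*9216) - 11791)/(-39270) = ((3 - 72 - 2304) - 11791)*(-1/39270) = (-2373 - 11791)*(-1/39270) = -14164*(-1/39270) = 7082/19635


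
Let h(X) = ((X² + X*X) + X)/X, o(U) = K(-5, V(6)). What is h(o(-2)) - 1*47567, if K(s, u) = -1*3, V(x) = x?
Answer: -47572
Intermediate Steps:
K(s, u) = -3
o(U) = -3
h(X) = (X + 2*X²)/X (h(X) = ((X² + X²) + X)/X = (2*X² + X)/X = (X + 2*X²)/X)
h(o(-2)) - 1*47567 = (1 + 2*(-3)) - 1*47567 = (1 - 6) - 47567 = -5 - 47567 = -47572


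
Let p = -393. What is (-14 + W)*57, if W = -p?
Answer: 21603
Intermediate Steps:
W = 393 (W = -1*(-393) = 393)
(-14 + W)*57 = (-14 + 393)*57 = 379*57 = 21603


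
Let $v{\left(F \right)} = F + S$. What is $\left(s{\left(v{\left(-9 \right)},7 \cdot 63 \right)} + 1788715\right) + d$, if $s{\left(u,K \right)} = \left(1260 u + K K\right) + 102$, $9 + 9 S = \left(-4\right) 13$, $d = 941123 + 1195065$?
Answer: $4099606$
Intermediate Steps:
$d = 2136188$
$S = - \frac{61}{9}$ ($S = -1 + \frac{\left(-4\right) 13}{9} = -1 + \frac{1}{9} \left(-52\right) = -1 - \frac{52}{9} = - \frac{61}{9} \approx -6.7778$)
$v{\left(F \right)} = - \frac{61}{9} + F$ ($v{\left(F \right)} = F - \frac{61}{9} = - \frac{61}{9} + F$)
$s{\left(u,K \right)} = 102 + K^{2} + 1260 u$ ($s{\left(u,K \right)} = \left(1260 u + K^{2}\right) + 102 = \left(K^{2} + 1260 u\right) + 102 = 102 + K^{2} + 1260 u$)
$\left(s{\left(v{\left(-9 \right)},7 \cdot 63 \right)} + 1788715\right) + d = \left(\left(102 + \left(7 \cdot 63\right)^{2} + 1260 \left(- \frac{61}{9} - 9\right)\right) + 1788715\right) + 2136188 = \left(\left(102 + 441^{2} + 1260 \left(- \frac{142}{9}\right)\right) + 1788715\right) + 2136188 = \left(\left(102 + 194481 - 19880\right) + 1788715\right) + 2136188 = \left(174703 + 1788715\right) + 2136188 = 1963418 + 2136188 = 4099606$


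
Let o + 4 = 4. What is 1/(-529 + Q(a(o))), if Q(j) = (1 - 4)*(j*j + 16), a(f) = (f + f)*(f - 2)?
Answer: -1/577 ≈ -0.0017331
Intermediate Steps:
o = 0 (o = -4 + 4 = 0)
a(f) = 2*f*(-2 + f) (a(f) = (2*f)*(-2 + f) = 2*f*(-2 + f))
Q(j) = -48 - 3*j² (Q(j) = -3*(j² + 16) = -3*(16 + j²) = -48 - 3*j²)
1/(-529 + Q(a(o))) = 1/(-529 + (-48 - 3*(2*0*(-2 + 0))²)) = 1/(-529 + (-48 - 3*(2*0*(-2))²)) = 1/(-529 + (-48 - 3*0²)) = 1/(-529 + (-48 - 3*0)) = 1/(-529 + (-48 + 0)) = 1/(-529 - 48) = 1/(-577) = -1/577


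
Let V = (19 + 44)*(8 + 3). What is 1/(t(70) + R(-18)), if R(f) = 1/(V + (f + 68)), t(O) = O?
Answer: 743/52011 ≈ 0.014285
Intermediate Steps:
V = 693 (V = 63*11 = 693)
R(f) = 1/(761 + f) (R(f) = 1/(693 + (f + 68)) = 1/(693 + (68 + f)) = 1/(761 + f))
1/(t(70) + R(-18)) = 1/(70 + 1/(761 - 18)) = 1/(70 + 1/743) = 1/(52011/743) = 743/52011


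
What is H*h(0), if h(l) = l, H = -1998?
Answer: 0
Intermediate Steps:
H*h(0) = -1998*0 = 0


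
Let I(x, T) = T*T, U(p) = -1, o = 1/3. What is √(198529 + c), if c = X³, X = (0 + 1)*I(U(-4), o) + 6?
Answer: 8*√2263969/27 ≈ 445.82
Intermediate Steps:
o = ⅓ ≈ 0.33333
I(x, T) = T²
X = 55/9 (X = (0 + 1)*(⅓)² + 6 = 1*(⅑) + 6 = ⅑ + 6 = 55/9 ≈ 6.1111)
c = 166375/729 (c = (55/9)³ = 166375/729 ≈ 228.22)
√(198529 + c) = √(198529 + 166375/729) = √(144894016/729) = 8*√2263969/27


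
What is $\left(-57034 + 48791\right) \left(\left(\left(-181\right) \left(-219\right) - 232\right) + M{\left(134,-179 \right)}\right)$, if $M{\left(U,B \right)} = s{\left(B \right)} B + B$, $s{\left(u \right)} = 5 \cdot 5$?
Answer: $-286468979$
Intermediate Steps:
$s{\left(u \right)} = 25$
$M{\left(U,B \right)} = 26 B$ ($M{\left(U,B \right)} = 25 B + B = 26 B$)
$\left(-57034 + 48791\right) \left(\left(\left(-181\right) \left(-219\right) - 232\right) + M{\left(134,-179 \right)}\right) = \left(-57034 + 48791\right) \left(\left(\left(-181\right) \left(-219\right) - 232\right) + 26 \left(-179\right)\right) = - 8243 \left(\left(39639 - 232\right) - 4654\right) = - 8243 \left(39407 - 4654\right) = \left(-8243\right) 34753 = -286468979$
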